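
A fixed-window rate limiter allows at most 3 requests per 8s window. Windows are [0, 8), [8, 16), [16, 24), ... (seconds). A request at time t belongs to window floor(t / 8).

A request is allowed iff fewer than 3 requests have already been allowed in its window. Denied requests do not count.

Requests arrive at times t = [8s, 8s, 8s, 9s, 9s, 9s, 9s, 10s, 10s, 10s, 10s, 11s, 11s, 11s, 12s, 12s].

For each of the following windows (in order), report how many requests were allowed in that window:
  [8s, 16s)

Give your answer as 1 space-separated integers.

Answer: 3

Derivation:
Processing requests:
  req#1 t=8s (window 1): ALLOW
  req#2 t=8s (window 1): ALLOW
  req#3 t=8s (window 1): ALLOW
  req#4 t=9s (window 1): DENY
  req#5 t=9s (window 1): DENY
  req#6 t=9s (window 1): DENY
  req#7 t=9s (window 1): DENY
  req#8 t=10s (window 1): DENY
  req#9 t=10s (window 1): DENY
  req#10 t=10s (window 1): DENY
  req#11 t=10s (window 1): DENY
  req#12 t=11s (window 1): DENY
  req#13 t=11s (window 1): DENY
  req#14 t=11s (window 1): DENY
  req#15 t=12s (window 1): DENY
  req#16 t=12s (window 1): DENY

Allowed counts by window: 3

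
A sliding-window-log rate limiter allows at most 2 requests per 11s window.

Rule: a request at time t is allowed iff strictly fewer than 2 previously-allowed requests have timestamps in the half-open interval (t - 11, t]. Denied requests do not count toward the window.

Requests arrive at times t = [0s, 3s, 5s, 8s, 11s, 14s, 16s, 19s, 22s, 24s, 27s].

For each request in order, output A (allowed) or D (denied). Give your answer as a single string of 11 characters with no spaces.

Answer: AADDAADDADA

Derivation:
Tracking allowed requests in the window:
  req#1 t=0s: ALLOW
  req#2 t=3s: ALLOW
  req#3 t=5s: DENY
  req#4 t=8s: DENY
  req#5 t=11s: ALLOW
  req#6 t=14s: ALLOW
  req#7 t=16s: DENY
  req#8 t=19s: DENY
  req#9 t=22s: ALLOW
  req#10 t=24s: DENY
  req#11 t=27s: ALLOW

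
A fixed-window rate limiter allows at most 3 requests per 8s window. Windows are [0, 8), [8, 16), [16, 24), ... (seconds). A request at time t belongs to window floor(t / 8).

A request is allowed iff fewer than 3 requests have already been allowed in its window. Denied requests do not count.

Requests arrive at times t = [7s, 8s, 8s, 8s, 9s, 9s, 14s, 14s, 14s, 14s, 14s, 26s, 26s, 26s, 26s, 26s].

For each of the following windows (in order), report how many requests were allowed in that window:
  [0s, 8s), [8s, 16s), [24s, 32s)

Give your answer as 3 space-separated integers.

Processing requests:
  req#1 t=7s (window 0): ALLOW
  req#2 t=8s (window 1): ALLOW
  req#3 t=8s (window 1): ALLOW
  req#4 t=8s (window 1): ALLOW
  req#5 t=9s (window 1): DENY
  req#6 t=9s (window 1): DENY
  req#7 t=14s (window 1): DENY
  req#8 t=14s (window 1): DENY
  req#9 t=14s (window 1): DENY
  req#10 t=14s (window 1): DENY
  req#11 t=14s (window 1): DENY
  req#12 t=26s (window 3): ALLOW
  req#13 t=26s (window 3): ALLOW
  req#14 t=26s (window 3): ALLOW
  req#15 t=26s (window 3): DENY
  req#16 t=26s (window 3): DENY

Allowed counts by window: 1 3 3

Answer: 1 3 3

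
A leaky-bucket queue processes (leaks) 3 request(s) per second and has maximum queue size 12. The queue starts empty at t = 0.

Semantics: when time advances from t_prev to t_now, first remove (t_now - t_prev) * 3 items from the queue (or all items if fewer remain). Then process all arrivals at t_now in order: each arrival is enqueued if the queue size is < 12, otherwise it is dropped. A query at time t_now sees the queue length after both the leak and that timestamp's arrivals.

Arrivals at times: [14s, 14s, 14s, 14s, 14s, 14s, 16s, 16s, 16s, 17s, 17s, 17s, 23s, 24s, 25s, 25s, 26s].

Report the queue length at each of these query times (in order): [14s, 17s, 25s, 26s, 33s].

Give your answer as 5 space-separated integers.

Queue lengths at query times:
  query t=14s: backlog = 6
  query t=17s: backlog = 3
  query t=25s: backlog = 2
  query t=26s: backlog = 1
  query t=33s: backlog = 0

Answer: 6 3 2 1 0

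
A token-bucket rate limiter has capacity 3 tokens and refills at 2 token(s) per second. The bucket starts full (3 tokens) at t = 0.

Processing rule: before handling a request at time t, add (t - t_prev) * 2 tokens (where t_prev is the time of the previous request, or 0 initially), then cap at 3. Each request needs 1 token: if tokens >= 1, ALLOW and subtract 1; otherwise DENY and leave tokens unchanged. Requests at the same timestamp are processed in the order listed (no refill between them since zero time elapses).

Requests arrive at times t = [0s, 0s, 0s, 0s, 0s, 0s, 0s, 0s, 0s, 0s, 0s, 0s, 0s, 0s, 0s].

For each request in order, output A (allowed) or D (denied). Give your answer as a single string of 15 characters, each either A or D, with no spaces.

Answer: AAADDDDDDDDDDDD

Derivation:
Simulating step by step:
  req#1 t=0s: ALLOW
  req#2 t=0s: ALLOW
  req#3 t=0s: ALLOW
  req#4 t=0s: DENY
  req#5 t=0s: DENY
  req#6 t=0s: DENY
  req#7 t=0s: DENY
  req#8 t=0s: DENY
  req#9 t=0s: DENY
  req#10 t=0s: DENY
  req#11 t=0s: DENY
  req#12 t=0s: DENY
  req#13 t=0s: DENY
  req#14 t=0s: DENY
  req#15 t=0s: DENY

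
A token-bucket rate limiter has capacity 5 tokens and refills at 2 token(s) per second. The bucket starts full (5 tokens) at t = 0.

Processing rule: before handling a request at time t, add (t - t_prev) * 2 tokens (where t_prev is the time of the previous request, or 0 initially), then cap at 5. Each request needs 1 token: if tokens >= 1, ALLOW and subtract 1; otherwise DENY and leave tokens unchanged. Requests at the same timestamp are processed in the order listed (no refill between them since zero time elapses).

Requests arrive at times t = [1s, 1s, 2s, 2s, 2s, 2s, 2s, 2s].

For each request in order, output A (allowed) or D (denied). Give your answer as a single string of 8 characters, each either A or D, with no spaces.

Simulating step by step:
  req#1 t=1s: ALLOW
  req#2 t=1s: ALLOW
  req#3 t=2s: ALLOW
  req#4 t=2s: ALLOW
  req#5 t=2s: ALLOW
  req#6 t=2s: ALLOW
  req#7 t=2s: ALLOW
  req#8 t=2s: DENY

Answer: AAAAAAAD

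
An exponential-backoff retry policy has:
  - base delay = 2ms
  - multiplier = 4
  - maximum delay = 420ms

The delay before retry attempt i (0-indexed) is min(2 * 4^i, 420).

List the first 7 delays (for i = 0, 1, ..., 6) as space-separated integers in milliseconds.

Computing each delay:
  i=0: min(2*4^0, 420) = 2
  i=1: min(2*4^1, 420) = 8
  i=2: min(2*4^2, 420) = 32
  i=3: min(2*4^3, 420) = 128
  i=4: min(2*4^4, 420) = 420
  i=5: min(2*4^5, 420) = 420
  i=6: min(2*4^6, 420) = 420

Answer: 2 8 32 128 420 420 420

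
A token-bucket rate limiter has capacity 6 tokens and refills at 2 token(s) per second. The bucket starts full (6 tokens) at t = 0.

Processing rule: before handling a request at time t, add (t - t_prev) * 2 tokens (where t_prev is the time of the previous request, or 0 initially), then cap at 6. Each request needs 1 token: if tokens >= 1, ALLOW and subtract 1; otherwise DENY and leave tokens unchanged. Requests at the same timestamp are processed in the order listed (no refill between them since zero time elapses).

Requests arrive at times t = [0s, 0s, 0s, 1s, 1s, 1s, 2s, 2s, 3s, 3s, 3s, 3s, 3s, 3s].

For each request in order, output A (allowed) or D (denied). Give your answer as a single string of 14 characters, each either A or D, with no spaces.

Answer: AAAAAAAAAAAADD

Derivation:
Simulating step by step:
  req#1 t=0s: ALLOW
  req#2 t=0s: ALLOW
  req#3 t=0s: ALLOW
  req#4 t=1s: ALLOW
  req#5 t=1s: ALLOW
  req#6 t=1s: ALLOW
  req#7 t=2s: ALLOW
  req#8 t=2s: ALLOW
  req#9 t=3s: ALLOW
  req#10 t=3s: ALLOW
  req#11 t=3s: ALLOW
  req#12 t=3s: ALLOW
  req#13 t=3s: DENY
  req#14 t=3s: DENY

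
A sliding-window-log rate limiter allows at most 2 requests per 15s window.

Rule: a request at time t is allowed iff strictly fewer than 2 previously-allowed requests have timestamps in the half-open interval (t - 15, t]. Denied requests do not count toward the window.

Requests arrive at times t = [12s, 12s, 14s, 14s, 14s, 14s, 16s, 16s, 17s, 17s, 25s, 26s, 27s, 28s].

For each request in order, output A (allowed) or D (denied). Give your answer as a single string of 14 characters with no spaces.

Answer: AADDDDDDDDDDAA

Derivation:
Tracking allowed requests in the window:
  req#1 t=12s: ALLOW
  req#2 t=12s: ALLOW
  req#3 t=14s: DENY
  req#4 t=14s: DENY
  req#5 t=14s: DENY
  req#6 t=14s: DENY
  req#7 t=16s: DENY
  req#8 t=16s: DENY
  req#9 t=17s: DENY
  req#10 t=17s: DENY
  req#11 t=25s: DENY
  req#12 t=26s: DENY
  req#13 t=27s: ALLOW
  req#14 t=28s: ALLOW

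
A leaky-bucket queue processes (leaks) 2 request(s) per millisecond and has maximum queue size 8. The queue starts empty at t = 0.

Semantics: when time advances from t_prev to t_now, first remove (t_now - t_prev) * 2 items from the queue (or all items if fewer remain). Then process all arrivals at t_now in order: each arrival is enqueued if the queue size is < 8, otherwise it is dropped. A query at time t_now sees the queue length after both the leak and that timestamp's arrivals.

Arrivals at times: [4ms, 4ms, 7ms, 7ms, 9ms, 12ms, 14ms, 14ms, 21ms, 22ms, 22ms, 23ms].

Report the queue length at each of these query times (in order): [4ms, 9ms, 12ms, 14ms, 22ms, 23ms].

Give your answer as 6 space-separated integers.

Queue lengths at query times:
  query t=4ms: backlog = 2
  query t=9ms: backlog = 1
  query t=12ms: backlog = 1
  query t=14ms: backlog = 2
  query t=22ms: backlog = 2
  query t=23ms: backlog = 1

Answer: 2 1 1 2 2 1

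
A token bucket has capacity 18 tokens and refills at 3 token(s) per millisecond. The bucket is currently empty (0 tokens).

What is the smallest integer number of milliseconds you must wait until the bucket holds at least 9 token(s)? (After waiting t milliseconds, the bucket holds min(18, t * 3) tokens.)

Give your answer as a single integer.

Answer: 3

Derivation:
Need t * 3 >= 9, so t >= 9/3.
Smallest integer t = ceil(9/3) = 3.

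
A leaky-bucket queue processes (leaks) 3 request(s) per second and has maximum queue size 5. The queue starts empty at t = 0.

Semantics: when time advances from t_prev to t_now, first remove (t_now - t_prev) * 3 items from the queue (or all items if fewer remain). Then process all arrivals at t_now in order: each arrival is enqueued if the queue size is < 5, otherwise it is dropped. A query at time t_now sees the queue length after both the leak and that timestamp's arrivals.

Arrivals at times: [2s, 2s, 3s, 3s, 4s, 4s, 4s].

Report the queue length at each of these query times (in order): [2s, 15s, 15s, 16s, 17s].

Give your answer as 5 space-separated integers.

Answer: 2 0 0 0 0

Derivation:
Queue lengths at query times:
  query t=2s: backlog = 2
  query t=15s: backlog = 0
  query t=15s: backlog = 0
  query t=16s: backlog = 0
  query t=17s: backlog = 0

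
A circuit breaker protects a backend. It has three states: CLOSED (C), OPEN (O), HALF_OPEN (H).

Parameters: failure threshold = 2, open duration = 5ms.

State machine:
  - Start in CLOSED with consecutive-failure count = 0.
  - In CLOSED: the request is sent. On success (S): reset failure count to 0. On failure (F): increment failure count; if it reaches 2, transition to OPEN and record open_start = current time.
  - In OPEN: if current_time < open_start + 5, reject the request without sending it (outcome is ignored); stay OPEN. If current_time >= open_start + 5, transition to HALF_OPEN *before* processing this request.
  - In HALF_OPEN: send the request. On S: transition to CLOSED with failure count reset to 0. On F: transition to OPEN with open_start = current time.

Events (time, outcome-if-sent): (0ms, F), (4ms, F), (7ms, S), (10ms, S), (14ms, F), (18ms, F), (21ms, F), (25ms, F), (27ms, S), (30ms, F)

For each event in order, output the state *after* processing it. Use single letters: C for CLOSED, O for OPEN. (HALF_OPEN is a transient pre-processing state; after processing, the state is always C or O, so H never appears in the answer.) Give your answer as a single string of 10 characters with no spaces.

Answer: COOCCOOOOO

Derivation:
State after each event:
  event#1 t=0ms outcome=F: state=CLOSED
  event#2 t=4ms outcome=F: state=OPEN
  event#3 t=7ms outcome=S: state=OPEN
  event#4 t=10ms outcome=S: state=CLOSED
  event#5 t=14ms outcome=F: state=CLOSED
  event#6 t=18ms outcome=F: state=OPEN
  event#7 t=21ms outcome=F: state=OPEN
  event#8 t=25ms outcome=F: state=OPEN
  event#9 t=27ms outcome=S: state=OPEN
  event#10 t=30ms outcome=F: state=OPEN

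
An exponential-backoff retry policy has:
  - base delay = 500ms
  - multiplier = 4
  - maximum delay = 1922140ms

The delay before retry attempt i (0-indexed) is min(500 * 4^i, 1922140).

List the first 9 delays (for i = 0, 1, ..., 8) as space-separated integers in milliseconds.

Computing each delay:
  i=0: min(500*4^0, 1922140) = 500
  i=1: min(500*4^1, 1922140) = 2000
  i=2: min(500*4^2, 1922140) = 8000
  i=3: min(500*4^3, 1922140) = 32000
  i=4: min(500*4^4, 1922140) = 128000
  i=5: min(500*4^5, 1922140) = 512000
  i=6: min(500*4^6, 1922140) = 1922140
  i=7: min(500*4^7, 1922140) = 1922140
  i=8: min(500*4^8, 1922140) = 1922140

Answer: 500 2000 8000 32000 128000 512000 1922140 1922140 1922140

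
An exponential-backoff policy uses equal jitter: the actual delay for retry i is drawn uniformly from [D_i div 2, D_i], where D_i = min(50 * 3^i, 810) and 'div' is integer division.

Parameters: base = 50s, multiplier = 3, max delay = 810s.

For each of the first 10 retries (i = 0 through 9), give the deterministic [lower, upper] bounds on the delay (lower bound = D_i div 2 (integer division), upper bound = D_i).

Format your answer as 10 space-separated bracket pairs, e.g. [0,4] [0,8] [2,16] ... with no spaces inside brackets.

Answer: [25,50] [75,150] [225,450] [405,810] [405,810] [405,810] [405,810] [405,810] [405,810] [405,810]

Derivation:
Computing bounds per retry:
  i=0: D_i=min(50*3^0,810)=50, bounds=[25,50]
  i=1: D_i=min(50*3^1,810)=150, bounds=[75,150]
  i=2: D_i=min(50*3^2,810)=450, bounds=[225,450]
  i=3: D_i=min(50*3^3,810)=810, bounds=[405,810]
  i=4: D_i=min(50*3^4,810)=810, bounds=[405,810]
  i=5: D_i=min(50*3^5,810)=810, bounds=[405,810]
  i=6: D_i=min(50*3^6,810)=810, bounds=[405,810]
  i=7: D_i=min(50*3^7,810)=810, bounds=[405,810]
  i=8: D_i=min(50*3^8,810)=810, bounds=[405,810]
  i=9: D_i=min(50*3^9,810)=810, bounds=[405,810]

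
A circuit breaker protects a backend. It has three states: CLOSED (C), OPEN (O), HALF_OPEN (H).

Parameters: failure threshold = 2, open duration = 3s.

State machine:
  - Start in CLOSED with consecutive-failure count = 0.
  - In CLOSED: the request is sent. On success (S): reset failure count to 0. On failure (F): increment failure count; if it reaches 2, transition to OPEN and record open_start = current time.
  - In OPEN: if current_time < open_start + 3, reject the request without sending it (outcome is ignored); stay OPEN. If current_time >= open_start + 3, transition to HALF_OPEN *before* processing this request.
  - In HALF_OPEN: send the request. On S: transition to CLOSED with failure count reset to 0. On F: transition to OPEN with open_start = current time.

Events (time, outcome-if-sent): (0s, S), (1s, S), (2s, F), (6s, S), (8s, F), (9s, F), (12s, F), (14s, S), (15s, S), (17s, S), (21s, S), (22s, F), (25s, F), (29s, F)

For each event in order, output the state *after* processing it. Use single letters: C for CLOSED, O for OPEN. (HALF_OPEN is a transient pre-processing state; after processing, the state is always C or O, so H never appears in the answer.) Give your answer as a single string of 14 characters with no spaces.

State after each event:
  event#1 t=0s outcome=S: state=CLOSED
  event#2 t=1s outcome=S: state=CLOSED
  event#3 t=2s outcome=F: state=CLOSED
  event#4 t=6s outcome=S: state=CLOSED
  event#5 t=8s outcome=F: state=CLOSED
  event#6 t=9s outcome=F: state=OPEN
  event#7 t=12s outcome=F: state=OPEN
  event#8 t=14s outcome=S: state=OPEN
  event#9 t=15s outcome=S: state=CLOSED
  event#10 t=17s outcome=S: state=CLOSED
  event#11 t=21s outcome=S: state=CLOSED
  event#12 t=22s outcome=F: state=CLOSED
  event#13 t=25s outcome=F: state=OPEN
  event#14 t=29s outcome=F: state=OPEN

Answer: CCCCCOOOCCCCOO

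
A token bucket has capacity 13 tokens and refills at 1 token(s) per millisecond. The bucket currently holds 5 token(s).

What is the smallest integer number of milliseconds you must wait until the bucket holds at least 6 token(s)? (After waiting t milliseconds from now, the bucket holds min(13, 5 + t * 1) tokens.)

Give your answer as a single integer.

Need 5 + t * 1 >= 6, so t >= 1/1.
Smallest integer t = ceil(1/1) = 1.

Answer: 1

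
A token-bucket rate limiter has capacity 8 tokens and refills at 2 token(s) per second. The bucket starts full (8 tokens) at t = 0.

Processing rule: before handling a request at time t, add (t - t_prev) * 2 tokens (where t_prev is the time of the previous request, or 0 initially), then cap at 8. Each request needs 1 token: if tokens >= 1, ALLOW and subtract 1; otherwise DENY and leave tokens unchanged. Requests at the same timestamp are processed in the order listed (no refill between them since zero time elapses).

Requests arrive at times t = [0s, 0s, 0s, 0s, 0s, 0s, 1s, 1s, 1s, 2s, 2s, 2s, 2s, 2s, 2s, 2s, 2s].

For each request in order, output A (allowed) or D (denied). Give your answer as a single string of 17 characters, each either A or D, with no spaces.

Answer: AAAAAAAAAAAADDDDD

Derivation:
Simulating step by step:
  req#1 t=0s: ALLOW
  req#2 t=0s: ALLOW
  req#3 t=0s: ALLOW
  req#4 t=0s: ALLOW
  req#5 t=0s: ALLOW
  req#6 t=0s: ALLOW
  req#7 t=1s: ALLOW
  req#8 t=1s: ALLOW
  req#9 t=1s: ALLOW
  req#10 t=2s: ALLOW
  req#11 t=2s: ALLOW
  req#12 t=2s: ALLOW
  req#13 t=2s: DENY
  req#14 t=2s: DENY
  req#15 t=2s: DENY
  req#16 t=2s: DENY
  req#17 t=2s: DENY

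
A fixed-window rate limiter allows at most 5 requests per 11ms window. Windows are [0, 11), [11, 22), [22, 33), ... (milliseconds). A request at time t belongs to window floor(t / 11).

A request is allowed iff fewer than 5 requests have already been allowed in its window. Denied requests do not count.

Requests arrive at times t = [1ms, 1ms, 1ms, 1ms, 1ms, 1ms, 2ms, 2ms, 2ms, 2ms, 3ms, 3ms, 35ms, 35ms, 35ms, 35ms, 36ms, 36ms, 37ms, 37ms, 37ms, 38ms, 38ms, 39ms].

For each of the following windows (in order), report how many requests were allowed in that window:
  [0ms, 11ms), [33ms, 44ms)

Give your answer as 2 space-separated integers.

Processing requests:
  req#1 t=1ms (window 0): ALLOW
  req#2 t=1ms (window 0): ALLOW
  req#3 t=1ms (window 0): ALLOW
  req#4 t=1ms (window 0): ALLOW
  req#5 t=1ms (window 0): ALLOW
  req#6 t=1ms (window 0): DENY
  req#7 t=2ms (window 0): DENY
  req#8 t=2ms (window 0): DENY
  req#9 t=2ms (window 0): DENY
  req#10 t=2ms (window 0): DENY
  req#11 t=3ms (window 0): DENY
  req#12 t=3ms (window 0): DENY
  req#13 t=35ms (window 3): ALLOW
  req#14 t=35ms (window 3): ALLOW
  req#15 t=35ms (window 3): ALLOW
  req#16 t=35ms (window 3): ALLOW
  req#17 t=36ms (window 3): ALLOW
  req#18 t=36ms (window 3): DENY
  req#19 t=37ms (window 3): DENY
  req#20 t=37ms (window 3): DENY
  req#21 t=37ms (window 3): DENY
  req#22 t=38ms (window 3): DENY
  req#23 t=38ms (window 3): DENY
  req#24 t=39ms (window 3): DENY

Allowed counts by window: 5 5

Answer: 5 5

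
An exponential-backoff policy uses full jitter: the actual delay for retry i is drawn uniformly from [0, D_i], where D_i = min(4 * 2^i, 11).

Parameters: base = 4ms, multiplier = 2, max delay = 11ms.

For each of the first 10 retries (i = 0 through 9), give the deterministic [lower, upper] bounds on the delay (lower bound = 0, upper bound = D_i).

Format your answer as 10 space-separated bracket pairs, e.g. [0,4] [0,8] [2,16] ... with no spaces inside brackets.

Computing bounds per retry:
  i=0: D_i=min(4*2^0,11)=4, bounds=[0,4]
  i=1: D_i=min(4*2^1,11)=8, bounds=[0,8]
  i=2: D_i=min(4*2^2,11)=11, bounds=[0,11]
  i=3: D_i=min(4*2^3,11)=11, bounds=[0,11]
  i=4: D_i=min(4*2^4,11)=11, bounds=[0,11]
  i=5: D_i=min(4*2^5,11)=11, bounds=[0,11]
  i=6: D_i=min(4*2^6,11)=11, bounds=[0,11]
  i=7: D_i=min(4*2^7,11)=11, bounds=[0,11]
  i=8: D_i=min(4*2^8,11)=11, bounds=[0,11]
  i=9: D_i=min(4*2^9,11)=11, bounds=[0,11]

Answer: [0,4] [0,8] [0,11] [0,11] [0,11] [0,11] [0,11] [0,11] [0,11] [0,11]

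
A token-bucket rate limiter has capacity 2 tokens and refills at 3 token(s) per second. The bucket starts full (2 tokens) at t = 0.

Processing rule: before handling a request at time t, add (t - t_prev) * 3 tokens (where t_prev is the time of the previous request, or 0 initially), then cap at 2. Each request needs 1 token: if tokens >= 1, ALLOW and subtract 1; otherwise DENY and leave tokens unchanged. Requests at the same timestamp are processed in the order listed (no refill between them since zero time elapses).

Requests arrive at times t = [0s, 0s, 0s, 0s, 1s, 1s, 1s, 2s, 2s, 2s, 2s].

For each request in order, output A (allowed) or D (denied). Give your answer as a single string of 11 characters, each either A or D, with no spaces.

Answer: AADDAADAADD

Derivation:
Simulating step by step:
  req#1 t=0s: ALLOW
  req#2 t=0s: ALLOW
  req#3 t=0s: DENY
  req#4 t=0s: DENY
  req#5 t=1s: ALLOW
  req#6 t=1s: ALLOW
  req#7 t=1s: DENY
  req#8 t=2s: ALLOW
  req#9 t=2s: ALLOW
  req#10 t=2s: DENY
  req#11 t=2s: DENY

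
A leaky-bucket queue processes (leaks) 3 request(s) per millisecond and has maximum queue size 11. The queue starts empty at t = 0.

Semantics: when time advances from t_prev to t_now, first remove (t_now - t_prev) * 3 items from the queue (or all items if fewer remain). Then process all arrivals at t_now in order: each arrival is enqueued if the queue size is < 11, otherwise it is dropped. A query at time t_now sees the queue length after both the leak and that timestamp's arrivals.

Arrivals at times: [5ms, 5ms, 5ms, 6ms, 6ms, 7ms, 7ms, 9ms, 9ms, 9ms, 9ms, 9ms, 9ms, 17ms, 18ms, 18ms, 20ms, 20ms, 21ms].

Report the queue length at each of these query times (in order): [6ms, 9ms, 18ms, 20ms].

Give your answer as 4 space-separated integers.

Answer: 2 6 2 2

Derivation:
Queue lengths at query times:
  query t=6ms: backlog = 2
  query t=9ms: backlog = 6
  query t=18ms: backlog = 2
  query t=20ms: backlog = 2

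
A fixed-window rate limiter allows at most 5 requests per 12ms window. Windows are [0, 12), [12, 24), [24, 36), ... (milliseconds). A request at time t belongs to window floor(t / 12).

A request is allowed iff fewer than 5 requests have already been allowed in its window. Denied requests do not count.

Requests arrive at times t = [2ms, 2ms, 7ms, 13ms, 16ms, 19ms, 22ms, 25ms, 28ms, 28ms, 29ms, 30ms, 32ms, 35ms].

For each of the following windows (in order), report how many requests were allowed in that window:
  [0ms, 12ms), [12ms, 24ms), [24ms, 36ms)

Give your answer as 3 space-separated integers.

Answer: 3 4 5

Derivation:
Processing requests:
  req#1 t=2ms (window 0): ALLOW
  req#2 t=2ms (window 0): ALLOW
  req#3 t=7ms (window 0): ALLOW
  req#4 t=13ms (window 1): ALLOW
  req#5 t=16ms (window 1): ALLOW
  req#6 t=19ms (window 1): ALLOW
  req#7 t=22ms (window 1): ALLOW
  req#8 t=25ms (window 2): ALLOW
  req#9 t=28ms (window 2): ALLOW
  req#10 t=28ms (window 2): ALLOW
  req#11 t=29ms (window 2): ALLOW
  req#12 t=30ms (window 2): ALLOW
  req#13 t=32ms (window 2): DENY
  req#14 t=35ms (window 2): DENY

Allowed counts by window: 3 4 5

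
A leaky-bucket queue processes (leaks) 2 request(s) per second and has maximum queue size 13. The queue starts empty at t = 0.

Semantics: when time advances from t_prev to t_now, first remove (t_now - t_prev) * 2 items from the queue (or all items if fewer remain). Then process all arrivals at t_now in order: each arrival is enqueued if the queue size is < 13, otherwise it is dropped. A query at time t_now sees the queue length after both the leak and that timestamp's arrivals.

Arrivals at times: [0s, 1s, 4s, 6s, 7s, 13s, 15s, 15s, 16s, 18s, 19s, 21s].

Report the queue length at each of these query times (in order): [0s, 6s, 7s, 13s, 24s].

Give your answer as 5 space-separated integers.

Answer: 1 1 1 1 0

Derivation:
Queue lengths at query times:
  query t=0s: backlog = 1
  query t=6s: backlog = 1
  query t=7s: backlog = 1
  query t=13s: backlog = 1
  query t=24s: backlog = 0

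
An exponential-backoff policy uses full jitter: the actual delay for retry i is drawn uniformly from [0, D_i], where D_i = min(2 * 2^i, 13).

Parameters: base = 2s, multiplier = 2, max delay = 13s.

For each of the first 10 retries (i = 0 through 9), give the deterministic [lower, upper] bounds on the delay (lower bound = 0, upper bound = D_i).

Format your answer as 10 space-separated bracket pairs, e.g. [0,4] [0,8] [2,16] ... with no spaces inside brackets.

Computing bounds per retry:
  i=0: D_i=min(2*2^0,13)=2, bounds=[0,2]
  i=1: D_i=min(2*2^1,13)=4, bounds=[0,4]
  i=2: D_i=min(2*2^2,13)=8, bounds=[0,8]
  i=3: D_i=min(2*2^3,13)=13, bounds=[0,13]
  i=4: D_i=min(2*2^4,13)=13, bounds=[0,13]
  i=5: D_i=min(2*2^5,13)=13, bounds=[0,13]
  i=6: D_i=min(2*2^6,13)=13, bounds=[0,13]
  i=7: D_i=min(2*2^7,13)=13, bounds=[0,13]
  i=8: D_i=min(2*2^8,13)=13, bounds=[0,13]
  i=9: D_i=min(2*2^9,13)=13, bounds=[0,13]

Answer: [0,2] [0,4] [0,8] [0,13] [0,13] [0,13] [0,13] [0,13] [0,13] [0,13]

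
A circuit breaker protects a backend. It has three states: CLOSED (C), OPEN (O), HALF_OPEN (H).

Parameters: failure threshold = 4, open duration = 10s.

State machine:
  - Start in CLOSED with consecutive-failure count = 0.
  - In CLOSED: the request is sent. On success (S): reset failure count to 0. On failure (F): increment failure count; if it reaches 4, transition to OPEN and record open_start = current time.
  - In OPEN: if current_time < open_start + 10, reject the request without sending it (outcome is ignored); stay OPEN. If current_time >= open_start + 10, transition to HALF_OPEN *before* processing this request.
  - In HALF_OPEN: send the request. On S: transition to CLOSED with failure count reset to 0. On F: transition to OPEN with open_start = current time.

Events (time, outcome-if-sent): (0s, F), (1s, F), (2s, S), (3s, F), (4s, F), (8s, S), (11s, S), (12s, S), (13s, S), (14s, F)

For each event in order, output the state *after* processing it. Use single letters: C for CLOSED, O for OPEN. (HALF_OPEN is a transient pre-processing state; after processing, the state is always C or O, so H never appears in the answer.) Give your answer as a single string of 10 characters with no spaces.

Answer: CCCCCCCCCC

Derivation:
State after each event:
  event#1 t=0s outcome=F: state=CLOSED
  event#2 t=1s outcome=F: state=CLOSED
  event#3 t=2s outcome=S: state=CLOSED
  event#4 t=3s outcome=F: state=CLOSED
  event#5 t=4s outcome=F: state=CLOSED
  event#6 t=8s outcome=S: state=CLOSED
  event#7 t=11s outcome=S: state=CLOSED
  event#8 t=12s outcome=S: state=CLOSED
  event#9 t=13s outcome=S: state=CLOSED
  event#10 t=14s outcome=F: state=CLOSED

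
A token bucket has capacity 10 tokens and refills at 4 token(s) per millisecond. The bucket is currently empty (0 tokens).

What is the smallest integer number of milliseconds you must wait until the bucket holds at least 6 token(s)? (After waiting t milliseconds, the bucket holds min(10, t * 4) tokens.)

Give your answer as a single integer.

Need t * 4 >= 6, so t >= 6/4.
Smallest integer t = ceil(6/4) = 2.

Answer: 2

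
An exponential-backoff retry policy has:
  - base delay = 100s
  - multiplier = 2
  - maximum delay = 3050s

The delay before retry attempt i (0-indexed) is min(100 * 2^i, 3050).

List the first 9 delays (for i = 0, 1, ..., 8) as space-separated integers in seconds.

Computing each delay:
  i=0: min(100*2^0, 3050) = 100
  i=1: min(100*2^1, 3050) = 200
  i=2: min(100*2^2, 3050) = 400
  i=3: min(100*2^3, 3050) = 800
  i=4: min(100*2^4, 3050) = 1600
  i=5: min(100*2^5, 3050) = 3050
  i=6: min(100*2^6, 3050) = 3050
  i=7: min(100*2^7, 3050) = 3050
  i=8: min(100*2^8, 3050) = 3050

Answer: 100 200 400 800 1600 3050 3050 3050 3050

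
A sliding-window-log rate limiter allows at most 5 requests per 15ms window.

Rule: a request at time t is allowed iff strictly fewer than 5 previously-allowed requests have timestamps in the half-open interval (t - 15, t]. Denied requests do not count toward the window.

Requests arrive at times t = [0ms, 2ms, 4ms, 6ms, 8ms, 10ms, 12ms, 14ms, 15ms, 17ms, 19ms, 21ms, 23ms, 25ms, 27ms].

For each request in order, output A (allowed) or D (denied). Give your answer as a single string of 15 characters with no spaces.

Tracking allowed requests in the window:
  req#1 t=0ms: ALLOW
  req#2 t=2ms: ALLOW
  req#3 t=4ms: ALLOW
  req#4 t=6ms: ALLOW
  req#5 t=8ms: ALLOW
  req#6 t=10ms: DENY
  req#7 t=12ms: DENY
  req#8 t=14ms: DENY
  req#9 t=15ms: ALLOW
  req#10 t=17ms: ALLOW
  req#11 t=19ms: ALLOW
  req#12 t=21ms: ALLOW
  req#13 t=23ms: ALLOW
  req#14 t=25ms: DENY
  req#15 t=27ms: DENY

Answer: AAAAADDDAAAAADD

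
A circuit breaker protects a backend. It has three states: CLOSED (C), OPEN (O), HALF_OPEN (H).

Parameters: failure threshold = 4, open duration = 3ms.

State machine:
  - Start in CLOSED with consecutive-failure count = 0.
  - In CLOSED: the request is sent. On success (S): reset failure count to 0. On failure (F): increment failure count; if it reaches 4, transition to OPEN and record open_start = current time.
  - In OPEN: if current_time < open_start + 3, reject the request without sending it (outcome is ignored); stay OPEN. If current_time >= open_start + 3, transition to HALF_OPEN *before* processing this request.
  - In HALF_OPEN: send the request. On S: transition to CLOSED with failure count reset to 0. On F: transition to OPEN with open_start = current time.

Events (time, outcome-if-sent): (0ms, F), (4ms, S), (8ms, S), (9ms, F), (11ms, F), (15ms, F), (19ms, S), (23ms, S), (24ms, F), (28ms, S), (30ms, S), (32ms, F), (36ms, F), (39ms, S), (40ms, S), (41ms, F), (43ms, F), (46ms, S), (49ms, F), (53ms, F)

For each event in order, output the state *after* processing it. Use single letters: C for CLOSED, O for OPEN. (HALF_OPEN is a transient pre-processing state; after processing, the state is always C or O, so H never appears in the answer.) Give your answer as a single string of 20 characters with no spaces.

Answer: CCCCCCCCCCCCCCCCCCCC

Derivation:
State after each event:
  event#1 t=0ms outcome=F: state=CLOSED
  event#2 t=4ms outcome=S: state=CLOSED
  event#3 t=8ms outcome=S: state=CLOSED
  event#4 t=9ms outcome=F: state=CLOSED
  event#5 t=11ms outcome=F: state=CLOSED
  event#6 t=15ms outcome=F: state=CLOSED
  event#7 t=19ms outcome=S: state=CLOSED
  event#8 t=23ms outcome=S: state=CLOSED
  event#9 t=24ms outcome=F: state=CLOSED
  event#10 t=28ms outcome=S: state=CLOSED
  event#11 t=30ms outcome=S: state=CLOSED
  event#12 t=32ms outcome=F: state=CLOSED
  event#13 t=36ms outcome=F: state=CLOSED
  event#14 t=39ms outcome=S: state=CLOSED
  event#15 t=40ms outcome=S: state=CLOSED
  event#16 t=41ms outcome=F: state=CLOSED
  event#17 t=43ms outcome=F: state=CLOSED
  event#18 t=46ms outcome=S: state=CLOSED
  event#19 t=49ms outcome=F: state=CLOSED
  event#20 t=53ms outcome=F: state=CLOSED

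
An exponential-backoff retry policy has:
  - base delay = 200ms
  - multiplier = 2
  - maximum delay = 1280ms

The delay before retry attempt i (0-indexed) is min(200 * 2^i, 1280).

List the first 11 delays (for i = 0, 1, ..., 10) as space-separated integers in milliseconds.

Computing each delay:
  i=0: min(200*2^0, 1280) = 200
  i=1: min(200*2^1, 1280) = 400
  i=2: min(200*2^2, 1280) = 800
  i=3: min(200*2^3, 1280) = 1280
  i=4: min(200*2^4, 1280) = 1280
  i=5: min(200*2^5, 1280) = 1280
  i=6: min(200*2^6, 1280) = 1280
  i=7: min(200*2^7, 1280) = 1280
  i=8: min(200*2^8, 1280) = 1280
  i=9: min(200*2^9, 1280) = 1280
  i=10: min(200*2^10, 1280) = 1280

Answer: 200 400 800 1280 1280 1280 1280 1280 1280 1280 1280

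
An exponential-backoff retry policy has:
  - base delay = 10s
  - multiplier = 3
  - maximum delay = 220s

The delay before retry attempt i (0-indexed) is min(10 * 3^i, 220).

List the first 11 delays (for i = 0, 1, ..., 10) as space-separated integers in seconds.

Computing each delay:
  i=0: min(10*3^0, 220) = 10
  i=1: min(10*3^1, 220) = 30
  i=2: min(10*3^2, 220) = 90
  i=3: min(10*3^3, 220) = 220
  i=4: min(10*3^4, 220) = 220
  i=5: min(10*3^5, 220) = 220
  i=6: min(10*3^6, 220) = 220
  i=7: min(10*3^7, 220) = 220
  i=8: min(10*3^8, 220) = 220
  i=9: min(10*3^9, 220) = 220
  i=10: min(10*3^10, 220) = 220

Answer: 10 30 90 220 220 220 220 220 220 220 220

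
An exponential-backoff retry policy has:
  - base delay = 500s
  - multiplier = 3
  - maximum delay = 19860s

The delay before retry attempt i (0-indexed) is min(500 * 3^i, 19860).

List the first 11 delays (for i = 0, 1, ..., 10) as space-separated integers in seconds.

Answer: 500 1500 4500 13500 19860 19860 19860 19860 19860 19860 19860

Derivation:
Computing each delay:
  i=0: min(500*3^0, 19860) = 500
  i=1: min(500*3^1, 19860) = 1500
  i=2: min(500*3^2, 19860) = 4500
  i=3: min(500*3^3, 19860) = 13500
  i=4: min(500*3^4, 19860) = 19860
  i=5: min(500*3^5, 19860) = 19860
  i=6: min(500*3^6, 19860) = 19860
  i=7: min(500*3^7, 19860) = 19860
  i=8: min(500*3^8, 19860) = 19860
  i=9: min(500*3^9, 19860) = 19860
  i=10: min(500*3^10, 19860) = 19860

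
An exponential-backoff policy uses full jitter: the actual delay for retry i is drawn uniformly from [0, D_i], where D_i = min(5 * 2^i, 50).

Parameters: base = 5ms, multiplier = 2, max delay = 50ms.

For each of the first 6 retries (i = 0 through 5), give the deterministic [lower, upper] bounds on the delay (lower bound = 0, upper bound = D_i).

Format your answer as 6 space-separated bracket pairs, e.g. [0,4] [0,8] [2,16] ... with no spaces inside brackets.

Computing bounds per retry:
  i=0: D_i=min(5*2^0,50)=5, bounds=[0,5]
  i=1: D_i=min(5*2^1,50)=10, bounds=[0,10]
  i=2: D_i=min(5*2^2,50)=20, bounds=[0,20]
  i=3: D_i=min(5*2^3,50)=40, bounds=[0,40]
  i=4: D_i=min(5*2^4,50)=50, bounds=[0,50]
  i=5: D_i=min(5*2^5,50)=50, bounds=[0,50]

Answer: [0,5] [0,10] [0,20] [0,40] [0,50] [0,50]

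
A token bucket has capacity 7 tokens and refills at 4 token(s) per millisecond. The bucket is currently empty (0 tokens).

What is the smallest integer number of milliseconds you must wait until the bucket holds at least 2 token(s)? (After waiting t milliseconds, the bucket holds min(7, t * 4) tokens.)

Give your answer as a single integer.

Need t * 4 >= 2, so t >= 2/4.
Smallest integer t = ceil(2/4) = 1.

Answer: 1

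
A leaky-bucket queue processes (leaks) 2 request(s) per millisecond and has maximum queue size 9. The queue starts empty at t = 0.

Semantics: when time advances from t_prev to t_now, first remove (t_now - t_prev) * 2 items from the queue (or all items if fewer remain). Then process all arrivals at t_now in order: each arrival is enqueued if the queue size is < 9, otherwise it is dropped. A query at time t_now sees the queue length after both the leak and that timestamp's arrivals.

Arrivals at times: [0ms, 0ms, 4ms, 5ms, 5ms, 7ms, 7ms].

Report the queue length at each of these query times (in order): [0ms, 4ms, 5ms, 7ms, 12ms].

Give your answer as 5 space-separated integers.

Queue lengths at query times:
  query t=0ms: backlog = 2
  query t=4ms: backlog = 1
  query t=5ms: backlog = 2
  query t=7ms: backlog = 2
  query t=12ms: backlog = 0

Answer: 2 1 2 2 0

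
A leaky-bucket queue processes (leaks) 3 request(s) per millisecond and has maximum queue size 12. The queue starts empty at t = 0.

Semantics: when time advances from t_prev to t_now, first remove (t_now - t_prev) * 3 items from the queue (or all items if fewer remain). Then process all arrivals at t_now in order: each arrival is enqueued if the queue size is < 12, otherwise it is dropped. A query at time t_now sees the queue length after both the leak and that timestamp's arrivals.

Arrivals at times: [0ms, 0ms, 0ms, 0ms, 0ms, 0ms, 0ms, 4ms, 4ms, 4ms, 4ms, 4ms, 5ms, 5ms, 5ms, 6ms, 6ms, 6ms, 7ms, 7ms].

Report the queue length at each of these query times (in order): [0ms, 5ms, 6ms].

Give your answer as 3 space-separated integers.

Answer: 7 5 5

Derivation:
Queue lengths at query times:
  query t=0ms: backlog = 7
  query t=5ms: backlog = 5
  query t=6ms: backlog = 5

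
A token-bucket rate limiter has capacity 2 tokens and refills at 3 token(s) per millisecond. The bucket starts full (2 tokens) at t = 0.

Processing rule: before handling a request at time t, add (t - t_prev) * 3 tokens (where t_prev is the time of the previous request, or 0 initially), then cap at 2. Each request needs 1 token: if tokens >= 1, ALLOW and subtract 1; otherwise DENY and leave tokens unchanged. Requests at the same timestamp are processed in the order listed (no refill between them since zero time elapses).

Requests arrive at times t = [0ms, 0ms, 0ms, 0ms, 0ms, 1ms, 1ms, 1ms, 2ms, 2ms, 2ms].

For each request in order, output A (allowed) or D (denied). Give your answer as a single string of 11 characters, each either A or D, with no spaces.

Answer: AADDDAADAAD

Derivation:
Simulating step by step:
  req#1 t=0ms: ALLOW
  req#2 t=0ms: ALLOW
  req#3 t=0ms: DENY
  req#4 t=0ms: DENY
  req#5 t=0ms: DENY
  req#6 t=1ms: ALLOW
  req#7 t=1ms: ALLOW
  req#8 t=1ms: DENY
  req#9 t=2ms: ALLOW
  req#10 t=2ms: ALLOW
  req#11 t=2ms: DENY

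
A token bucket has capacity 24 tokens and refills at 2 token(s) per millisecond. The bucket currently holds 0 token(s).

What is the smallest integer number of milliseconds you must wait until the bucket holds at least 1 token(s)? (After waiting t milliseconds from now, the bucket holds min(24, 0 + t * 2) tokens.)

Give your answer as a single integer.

Answer: 1

Derivation:
Need 0 + t * 2 >= 1, so t >= 1/2.
Smallest integer t = ceil(1/2) = 1.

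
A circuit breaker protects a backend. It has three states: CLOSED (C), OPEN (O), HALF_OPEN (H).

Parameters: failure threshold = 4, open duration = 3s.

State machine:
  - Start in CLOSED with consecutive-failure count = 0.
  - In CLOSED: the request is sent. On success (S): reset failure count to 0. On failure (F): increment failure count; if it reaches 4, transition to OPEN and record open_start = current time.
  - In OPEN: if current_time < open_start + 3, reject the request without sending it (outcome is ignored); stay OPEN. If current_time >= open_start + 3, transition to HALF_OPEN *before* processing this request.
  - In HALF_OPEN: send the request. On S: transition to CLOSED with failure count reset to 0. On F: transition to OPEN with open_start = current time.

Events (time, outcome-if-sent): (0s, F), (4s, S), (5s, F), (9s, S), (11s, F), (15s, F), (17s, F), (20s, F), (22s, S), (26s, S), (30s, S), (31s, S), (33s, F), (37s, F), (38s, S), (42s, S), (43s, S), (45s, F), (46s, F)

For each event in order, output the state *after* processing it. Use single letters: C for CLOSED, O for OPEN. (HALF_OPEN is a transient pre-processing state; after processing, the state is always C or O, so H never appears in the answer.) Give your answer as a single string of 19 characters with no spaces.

State after each event:
  event#1 t=0s outcome=F: state=CLOSED
  event#2 t=4s outcome=S: state=CLOSED
  event#3 t=5s outcome=F: state=CLOSED
  event#4 t=9s outcome=S: state=CLOSED
  event#5 t=11s outcome=F: state=CLOSED
  event#6 t=15s outcome=F: state=CLOSED
  event#7 t=17s outcome=F: state=CLOSED
  event#8 t=20s outcome=F: state=OPEN
  event#9 t=22s outcome=S: state=OPEN
  event#10 t=26s outcome=S: state=CLOSED
  event#11 t=30s outcome=S: state=CLOSED
  event#12 t=31s outcome=S: state=CLOSED
  event#13 t=33s outcome=F: state=CLOSED
  event#14 t=37s outcome=F: state=CLOSED
  event#15 t=38s outcome=S: state=CLOSED
  event#16 t=42s outcome=S: state=CLOSED
  event#17 t=43s outcome=S: state=CLOSED
  event#18 t=45s outcome=F: state=CLOSED
  event#19 t=46s outcome=F: state=CLOSED

Answer: CCCCCCCOOCCCCCCCCCC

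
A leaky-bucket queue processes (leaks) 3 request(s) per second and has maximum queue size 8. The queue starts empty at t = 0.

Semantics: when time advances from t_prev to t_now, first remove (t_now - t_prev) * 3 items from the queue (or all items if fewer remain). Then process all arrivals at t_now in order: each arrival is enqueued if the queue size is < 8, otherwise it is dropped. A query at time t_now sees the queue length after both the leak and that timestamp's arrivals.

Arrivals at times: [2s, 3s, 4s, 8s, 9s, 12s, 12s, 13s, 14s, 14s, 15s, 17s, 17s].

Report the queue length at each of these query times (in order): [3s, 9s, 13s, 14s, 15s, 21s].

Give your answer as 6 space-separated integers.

Queue lengths at query times:
  query t=3s: backlog = 1
  query t=9s: backlog = 1
  query t=13s: backlog = 1
  query t=14s: backlog = 2
  query t=15s: backlog = 1
  query t=21s: backlog = 0

Answer: 1 1 1 2 1 0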